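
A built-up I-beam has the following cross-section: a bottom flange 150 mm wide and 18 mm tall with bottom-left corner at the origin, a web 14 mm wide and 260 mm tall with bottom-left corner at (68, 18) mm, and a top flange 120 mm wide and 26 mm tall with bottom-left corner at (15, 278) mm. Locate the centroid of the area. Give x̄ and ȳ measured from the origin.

bottom flange: A = 150 × 18 = 2700.00, centroid at (75.00, 9.00).
web: A = 14 × 260 = 3640.00, centroid at (75.00, 148.00).
top flange: A = 120 × 26 = 3120.00, centroid at (75.00, 291.00).
ΣA = 9460.00 mm², ΣAx̄ = 709500.00 mm³, ΣAȳ = 1470940.00 mm³.
x̄ = 709500.00/9460.00 = 75.00 mm; ȳ = 1470940.00/9460.00 = 155.49 mm.

x̄ = 75.00 mm, ȳ = 155.49 mm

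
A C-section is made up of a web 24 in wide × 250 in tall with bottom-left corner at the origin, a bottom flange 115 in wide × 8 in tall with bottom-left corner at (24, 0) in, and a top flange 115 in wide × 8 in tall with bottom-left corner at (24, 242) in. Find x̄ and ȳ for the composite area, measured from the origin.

Part | A | x̄ᵢ | ȳᵢ | A·x̄ᵢ | A·ȳᵢ
web | 6000.00 | 12.00 | 125.00 | 72000.00 | 750000.00
bottom flange | 920.00 | 81.50 | 4.00 | 74980.00 | 3680.00
top flange | 920.00 | 81.50 | 246.00 | 74980.00 | 226320.00
Σ | 7840.00 |  |  | 221960.00 | 980000.00
x̄ = 221960.00 / 7840.00 = 28.31 in
ȳ = 980000.00 / 7840.00 = 125.00 in

x̄ = 28.31 in, ȳ = 125.00 in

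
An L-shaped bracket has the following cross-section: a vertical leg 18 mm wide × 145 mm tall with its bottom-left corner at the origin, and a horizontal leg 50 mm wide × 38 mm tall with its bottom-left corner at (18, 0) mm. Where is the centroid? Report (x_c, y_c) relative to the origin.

x_c = 23.32 mm, y_c = 49.96 mm

Part | A | x̄ᵢ | ȳᵢ | A·x̄ᵢ | A·ȳᵢ
vertical leg | 2610.00 | 9.00 | 72.50 | 23490.00 | 189225.00
horizontal leg | 1900.00 | 43.00 | 19.00 | 81700.00 | 36100.00
Σ | 4510.00 |  |  | 105190.00 | 225325.00
x_c = 105190.00 / 4510.00 = 23.32 mm
y_c = 225325.00 / 4510.00 = 49.96 mm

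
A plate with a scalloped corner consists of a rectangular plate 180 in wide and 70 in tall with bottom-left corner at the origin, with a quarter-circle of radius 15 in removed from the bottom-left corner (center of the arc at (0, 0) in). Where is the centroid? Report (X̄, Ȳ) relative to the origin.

Part | A | x̄ᵢ | ȳᵢ | A·x̄ᵢ | A·ȳᵢ
plate | 12600.00 | 90.00 | 35.00 | 1134000.00 | 441000.00
removed quarter-circle | -176.71 | 6.37 | 6.37 | -1125.00 | -1125.00
Σ | 12423.29 |  |  | 1132875.00 | 439875.00
X̄ = 1132875.00 / 12423.29 = 91.19 in
Ȳ = 439875.00 / 12423.29 = 35.41 in

X̄ = 91.19 in, Ȳ = 35.41 in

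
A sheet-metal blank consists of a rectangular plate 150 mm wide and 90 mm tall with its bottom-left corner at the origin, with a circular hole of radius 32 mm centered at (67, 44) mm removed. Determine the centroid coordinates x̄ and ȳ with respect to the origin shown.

plate: A = 150 × 90 = 13500.00, centroid at (75.00, 45.00).
hole: A = −π·32² = -3216.99, centroid at (67.00, 44.00).
ΣA = 10283.01 mm², ΣAx̄ = 796961.61 mm³, ΣAȳ = 465952.40 mm³.
x̄ = 796961.61/10283.01 = 77.50 mm; ȳ = 465952.40/10283.01 = 45.31 mm.

x̄ = 77.50 mm, ȳ = 45.31 mm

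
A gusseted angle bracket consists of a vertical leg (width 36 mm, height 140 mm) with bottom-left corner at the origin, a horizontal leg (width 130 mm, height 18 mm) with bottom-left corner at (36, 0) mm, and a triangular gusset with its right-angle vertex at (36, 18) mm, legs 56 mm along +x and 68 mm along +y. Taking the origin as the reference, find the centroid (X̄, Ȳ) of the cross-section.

Part | A | x̄ᵢ | ȳᵢ | A·x̄ᵢ | A·ȳᵢ
vertical leg | 5040.00 | 18.00 | 70.00 | 90720.00 | 352800.00
horizontal leg | 2340.00 | 101.00 | 9.00 | 236340.00 | 21060.00
gusset | 1904.00 | 54.67 | 40.67 | 104085.33 | 77429.33
Σ | 9284.00 |  |  | 431145.33 | 451289.33
X̄ = 431145.33 / 9284.00 = 46.44 mm
Ȳ = 451289.33 / 9284.00 = 48.61 mm

X̄ = 46.44 mm, Ȳ = 48.61 mm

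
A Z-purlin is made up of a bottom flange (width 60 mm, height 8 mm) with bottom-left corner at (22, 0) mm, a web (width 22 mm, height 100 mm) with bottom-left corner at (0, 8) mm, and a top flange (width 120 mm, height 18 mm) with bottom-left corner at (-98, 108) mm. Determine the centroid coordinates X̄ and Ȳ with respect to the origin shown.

X̄ = -6.80 mm, Ȳ = 78.98 mm

Part | A | x̄ᵢ | ȳᵢ | A·x̄ᵢ | A·ȳᵢ
bottom flange | 480.00 | 52.00 | 4.00 | 24960.00 | 1920.00
web | 2200.00 | 11.00 | 58.00 | 24200.00 | 127600.00
top flange | 2160.00 | -38.00 | 117.00 | -82080.00 | 252720.00
Σ | 4840.00 |  |  | -32920.00 | 382240.00
X̄ = -32920.00 / 4840.00 = -6.80 mm
Ȳ = 382240.00 / 4840.00 = 78.98 mm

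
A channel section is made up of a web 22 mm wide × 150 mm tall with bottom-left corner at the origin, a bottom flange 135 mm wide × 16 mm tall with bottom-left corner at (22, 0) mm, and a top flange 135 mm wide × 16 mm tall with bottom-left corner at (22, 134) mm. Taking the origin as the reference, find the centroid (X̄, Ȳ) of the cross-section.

X̄ = 55.50 mm, Ȳ = 75.00 mm

web: A = 22 × 150 = 3300.00, centroid at (11.00, 75.00).
bottom flange: A = 135 × 16 = 2160.00, centroid at (89.50, 8.00).
top flange: A = 135 × 16 = 2160.00, centroid at (89.50, 142.00).
ΣA = 7620.00 mm²
ΣAX̄ = (3300.00)(11.00) + (2160.00)(89.50) + (2160.00)(89.50) = 422940.00 mm³
ΣAȲ = (3300.00)(75.00) + (2160.00)(8.00) + (2160.00)(142.00) = 571500.00 mm³
X̄ = 422940.00 / 7620.00 = 55.50 mm
Ȳ = 571500.00 / 7620.00 = 75.00 mm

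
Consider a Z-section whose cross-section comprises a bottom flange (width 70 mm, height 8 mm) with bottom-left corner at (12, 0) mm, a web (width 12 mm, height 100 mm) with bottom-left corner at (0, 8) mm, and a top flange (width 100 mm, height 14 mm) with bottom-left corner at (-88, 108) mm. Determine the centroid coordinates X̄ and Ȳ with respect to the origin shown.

bottom flange: A = 70 × 8 = 560.00, centroid at (47.00, 4.00).
web: A = 12 × 100 = 1200.00, centroid at (6.00, 58.00).
top flange: A = 100 × 14 = 1400.00, centroid at (-38.00, 115.00).
ΣA = 3160.00 mm²
ΣAX̄ = (560.00)(47.00) + (1200.00)(6.00) + (1400.00)(-38.00) = -19680.00 mm³
ΣAȲ = (560.00)(4.00) + (1200.00)(58.00) + (1400.00)(115.00) = 232840.00 mm³
X̄ = -19680.00 / 3160.00 = -6.23 mm
Ȳ = 232840.00 / 3160.00 = 73.68 mm

X̄ = -6.23 mm, Ȳ = 73.68 mm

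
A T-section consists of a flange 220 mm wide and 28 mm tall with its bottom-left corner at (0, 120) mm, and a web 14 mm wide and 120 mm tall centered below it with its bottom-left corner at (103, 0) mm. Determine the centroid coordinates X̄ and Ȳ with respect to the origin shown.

Part | A | x̄ᵢ | ȳᵢ | A·x̄ᵢ | A·ȳᵢ
web | 1680.00 | 110.00 | 60.00 | 184800.00 | 100800.00
flange | 6160.00 | 110.00 | 134.00 | 677600.00 | 825440.00
Σ | 7840.00 |  |  | 862400.00 | 926240.00
X̄ = 862400.00 / 7840.00 = 110.00 mm
Ȳ = 926240.00 / 7840.00 = 118.14 mm

X̄ = 110.00 mm, Ȳ = 118.14 mm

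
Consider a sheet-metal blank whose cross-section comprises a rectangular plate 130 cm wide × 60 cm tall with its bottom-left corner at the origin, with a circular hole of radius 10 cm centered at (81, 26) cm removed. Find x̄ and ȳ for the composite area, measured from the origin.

x̄ = 64.33 cm, ȳ = 30.17 cm

plate: A = 130 × 60 = 7800.00, centroid at (65.00, 30.00).
hole: A = −π·10² = -314.16, centroid at (81.00, 26.00).
ΣA = 7485.84 cm², ΣAx̄ = 481553.10 cm³, ΣAȳ = 225831.86 cm³.
x̄ = 481553.10/7485.84 = 64.33 cm; ȳ = 225831.86/7485.84 = 30.17 cm.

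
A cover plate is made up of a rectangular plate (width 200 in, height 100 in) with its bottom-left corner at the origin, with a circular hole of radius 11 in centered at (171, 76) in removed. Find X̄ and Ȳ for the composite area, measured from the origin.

X̄ = 98.62 in, Ȳ = 49.50 in

plate: A = 200 × 100 = 20000.00, centroid at (100.00, 50.00).
hole: A = −π·11² = -380.13, centroid at (171.00, 76.00).
ΣA = 19619.87 in², ΣAX̄ = 1934997.31 in³, ΣAȲ = 971109.91 in³.
X̄ = 1934997.31/19619.87 = 98.62 in; Ȳ = 971109.91/19619.87 = 49.50 in.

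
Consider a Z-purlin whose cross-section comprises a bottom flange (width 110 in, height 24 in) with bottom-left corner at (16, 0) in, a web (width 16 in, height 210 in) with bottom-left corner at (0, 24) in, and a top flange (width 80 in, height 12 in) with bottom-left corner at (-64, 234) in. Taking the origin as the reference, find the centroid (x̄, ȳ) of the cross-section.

Part | A | x̄ᵢ | ȳᵢ | A·x̄ᵢ | A·ȳᵢ
bottom flange | 2640.00 | 71.00 | 12.00 | 187440.00 | 31680.00
web | 3360.00 | 8.00 | 129.00 | 26880.00 | 433440.00
top flange | 960.00 | -24.00 | 240.00 | -23040.00 | 230400.00
Σ | 6960.00 |  |  | 191280.00 | 695520.00
x̄ = 191280.00 / 6960.00 = 27.48 in
ȳ = 695520.00 / 6960.00 = 99.93 in

x̄ = 27.48 in, ȳ = 99.93 in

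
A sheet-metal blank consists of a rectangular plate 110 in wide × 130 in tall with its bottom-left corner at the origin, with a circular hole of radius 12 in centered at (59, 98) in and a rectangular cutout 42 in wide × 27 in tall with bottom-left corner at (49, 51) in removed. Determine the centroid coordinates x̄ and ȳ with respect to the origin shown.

Part | A | x̄ᵢ | ȳᵢ | A·x̄ᵢ | A·ȳᵢ
plate | 14300.00 | 55.00 | 65.00 | 786500.00 | 929500.00
hole 1 | -452.39 | 59.00 | 98.00 | -26690.97 | -44334.16
hole 2 | -1134.00 | 70.00 | 64.50 | -79380.00 | -73143.00
Σ | 12713.61 |  |  | 680429.03 | 812022.84
x̄ = 680429.03 / 12713.61 = 53.52 in
ȳ = 812022.84 / 12713.61 = 63.87 in

x̄ = 53.52 in, ȳ = 63.87 in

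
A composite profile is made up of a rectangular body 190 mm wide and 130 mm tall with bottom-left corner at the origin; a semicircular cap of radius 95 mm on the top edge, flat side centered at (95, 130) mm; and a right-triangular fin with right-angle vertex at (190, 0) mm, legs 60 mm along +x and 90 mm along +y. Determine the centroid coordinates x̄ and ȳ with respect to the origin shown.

Part | A | x̄ᵢ | ȳᵢ | A·x̄ᵢ | A·ȳᵢ
rectangular body | 24700.00 | 95.00 | 65.00 | 2346500.00 | 1605500.00
semicircular top | 14176.44 | 95.00 | 170.32 | 1346761.50 | 2414520.12
triangular fin | 2700.00 | 210.00 | 30.00 | 567000.00 | 81000.00
Σ | 41576.44 |  |  | 4260261.50 | 4101020.12
x̄ = 4260261.50 / 41576.44 = 102.47 mm
ȳ = 4101020.12 / 41576.44 = 98.64 mm

x̄ = 102.47 mm, ȳ = 98.64 mm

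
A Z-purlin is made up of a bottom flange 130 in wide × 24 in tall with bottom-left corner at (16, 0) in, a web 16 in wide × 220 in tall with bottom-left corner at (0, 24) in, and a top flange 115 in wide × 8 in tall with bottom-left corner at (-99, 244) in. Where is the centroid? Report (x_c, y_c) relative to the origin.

bottom flange: A = 130 × 24 = 3120.00, centroid at (81.00, 12.00).
web: A = 16 × 220 = 3520.00, centroid at (8.00, 134.00).
top flange: A = 115 × 8 = 920.00, centroid at (-41.50, 248.00).
ΣA = 7560.00 in²
ΣAx_c = (3120.00)(81.00) + (3520.00)(8.00) + (920.00)(-41.50) = 242700.00 in³
ΣAy_c = (3120.00)(12.00) + (3520.00)(134.00) + (920.00)(248.00) = 737280.00 in³
x_c = 242700.00 / 7560.00 = 32.10 in
y_c = 737280.00 / 7560.00 = 97.52 in

x_c = 32.10 in, y_c = 97.52 in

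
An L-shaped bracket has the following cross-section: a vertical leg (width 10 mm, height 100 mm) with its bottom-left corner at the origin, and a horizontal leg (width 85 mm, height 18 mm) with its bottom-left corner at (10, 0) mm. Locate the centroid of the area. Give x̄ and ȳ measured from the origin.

x̄ = 33.73 mm, ȳ = 25.21 mm

vertical leg: A = 10 × 100 = 1000.00, centroid at (5.00, 50.00).
horizontal leg: A = 85 × 18 = 1530.00, centroid at (52.50, 9.00).
ΣA = 2530.00 mm², ΣAx̄ = 85325.00 mm³, ΣAȳ = 63770.00 mm³.
x̄ = 85325.00/2530.00 = 33.73 mm; ȳ = 63770.00/2530.00 = 25.21 mm.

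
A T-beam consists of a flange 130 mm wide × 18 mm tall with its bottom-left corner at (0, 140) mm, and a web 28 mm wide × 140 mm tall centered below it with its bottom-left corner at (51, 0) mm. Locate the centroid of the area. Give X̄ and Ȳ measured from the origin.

X̄ = 65.00 mm, Ȳ = 99.53 mm

Part | A | x̄ᵢ | ȳᵢ | A·x̄ᵢ | A·ȳᵢ
web | 3920.00 | 65.00 | 70.00 | 254800.00 | 274400.00
flange | 2340.00 | 65.00 | 149.00 | 152100.00 | 348660.00
Σ | 6260.00 |  |  | 406900.00 | 623060.00
X̄ = 406900.00 / 6260.00 = 65.00 mm
Ȳ = 623060.00 / 6260.00 = 99.53 mm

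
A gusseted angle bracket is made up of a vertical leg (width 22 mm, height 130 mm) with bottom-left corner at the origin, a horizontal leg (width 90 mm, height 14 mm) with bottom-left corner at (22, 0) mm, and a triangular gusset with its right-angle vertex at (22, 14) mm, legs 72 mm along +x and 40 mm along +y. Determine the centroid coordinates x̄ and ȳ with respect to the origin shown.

x̄ = 32.76 mm, ȳ = 42.10 mm

Part | A | x̄ᵢ | ȳᵢ | A·x̄ᵢ | A·ȳᵢ
vertical leg | 2860.00 | 11.00 | 65.00 | 31460.00 | 185900.00
horizontal leg | 1260.00 | 67.00 | 7.00 | 84420.00 | 8820.00
gusset | 1440.00 | 46.00 | 27.33 | 66240.00 | 39360.00
Σ | 5560.00 |  |  | 182120.00 | 234080.00
x̄ = 182120.00 / 5560.00 = 32.76 mm
ȳ = 234080.00 / 5560.00 = 42.10 mm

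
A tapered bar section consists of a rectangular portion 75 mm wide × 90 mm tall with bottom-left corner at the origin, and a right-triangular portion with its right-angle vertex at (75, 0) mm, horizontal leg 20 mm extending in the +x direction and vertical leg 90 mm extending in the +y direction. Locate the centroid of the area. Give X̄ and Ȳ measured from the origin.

X̄ = 42.70 mm, Ȳ = 43.24 mm

rectangular portion: A = 75 × 90 = 6750.00, centroid at (37.50, 45.00).
triangular portion: A = ½·20·90 = 900.00, centroid at (81.67, 30.00).
ΣA = 7650.00 mm², ΣAX̄ = 326625.00 mm³, ΣAȲ = 330750.00 mm³.
X̄ = 326625.00/7650.00 = 42.70 mm; Ȳ = 330750.00/7650.00 = 43.24 mm.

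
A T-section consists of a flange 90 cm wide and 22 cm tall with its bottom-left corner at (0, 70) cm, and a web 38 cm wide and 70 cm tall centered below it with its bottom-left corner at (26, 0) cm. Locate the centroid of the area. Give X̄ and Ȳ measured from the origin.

web: A = 38 × 70 = 2660.00, centroid at (45.00, 35.00).
flange: A = 90 × 22 = 1980.00, centroid at (45.00, 81.00).
ΣA = 4640.00 cm²
ΣAX̄ = (2660.00)(45.00) + (1980.00)(45.00) = 208800.00 cm³
ΣAȲ = (2660.00)(35.00) + (1980.00)(81.00) = 253480.00 cm³
X̄ = 208800.00 / 4640.00 = 45.00 cm
Ȳ = 253480.00 / 4640.00 = 54.63 cm

X̄ = 45.00 cm, Ȳ = 54.63 cm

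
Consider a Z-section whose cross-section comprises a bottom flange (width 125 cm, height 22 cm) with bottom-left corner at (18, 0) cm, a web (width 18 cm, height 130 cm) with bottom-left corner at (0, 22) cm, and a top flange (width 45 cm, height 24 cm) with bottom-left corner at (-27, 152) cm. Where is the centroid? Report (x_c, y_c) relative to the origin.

x_c = 38.50 cm, y_c = 66.60 cm

Part | A | x̄ᵢ | ȳᵢ | A·x̄ᵢ | A·ȳᵢ
bottom flange | 2750.00 | 80.50 | 11.00 | 221375.00 | 30250.00
web | 2340.00 | 9.00 | 87.00 | 21060.00 | 203580.00
top flange | 1080.00 | -4.50 | 164.00 | -4860.00 | 177120.00
Σ | 6170.00 |  |  | 237575.00 | 410950.00
x_c = 237575.00 / 6170.00 = 38.50 cm
y_c = 410950.00 / 6170.00 = 66.60 cm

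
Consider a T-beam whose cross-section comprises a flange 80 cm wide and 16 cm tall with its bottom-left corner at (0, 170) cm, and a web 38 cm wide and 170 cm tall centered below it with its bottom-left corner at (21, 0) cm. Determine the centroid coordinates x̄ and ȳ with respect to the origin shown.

web: A = 38 × 170 = 6460.00, centroid at (40.00, 85.00).
flange: A = 80 × 16 = 1280.00, centroid at (40.00, 178.00).
ΣA = 7740.00 cm², ΣAx̄ = 309600.00 cm³, ΣAȳ = 776940.00 cm³.
x̄ = 309600.00/7740.00 = 40.00 cm; ȳ = 776940.00/7740.00 = 100.38 cm.

x̄ = 40.00 cm, ȳ = 100.38 cm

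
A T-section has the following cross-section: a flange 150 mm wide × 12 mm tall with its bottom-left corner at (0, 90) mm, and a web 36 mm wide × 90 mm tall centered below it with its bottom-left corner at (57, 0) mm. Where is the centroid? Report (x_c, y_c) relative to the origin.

Part | A | x̄ᵢ | ȳᵢ | A·x̄ᵢ | A·ȳᵢ
web | 3240.00 | 75.00 | 45.00 | 243000.00 | 145800.00
flange | 1800.00 | 75.00 | 96.00 | 135000.00 | 172800.00
Σ | 5040.00 |  |  | 378000.00 | 318600.00
x_c = 378000.00 / 5040.00 = 75.00 mm
y_c = 318600.00 / 5040.00 = 63.21 mm

x_c = 75.00 mm, y_c = 63.21 mm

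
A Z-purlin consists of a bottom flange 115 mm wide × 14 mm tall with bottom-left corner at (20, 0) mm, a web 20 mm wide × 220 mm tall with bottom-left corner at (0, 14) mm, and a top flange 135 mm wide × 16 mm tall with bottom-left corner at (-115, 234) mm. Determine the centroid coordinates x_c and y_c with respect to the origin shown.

bottom flange: A = 115 × 14 = 1610.00, centroid at (77.50, 7.00).
web: A = 20 × 220 = 4400.00, centroid at (10.00, 124.00).
top flange: A = 135 × 16 = 2160.00, centroid at (-47.50, 242.00).
ΣA = 8170.00 mm², ΣAx_c = 66175.00 mm³, ΣAy_c = 1079590.00 mm³.
x_c = 66175.00/8170.00 = 8.10 mm; y_c = 1079590.00/8170.00 = 132.14 mm.

x_c = 8.10 mm, y_c = 132.14 mm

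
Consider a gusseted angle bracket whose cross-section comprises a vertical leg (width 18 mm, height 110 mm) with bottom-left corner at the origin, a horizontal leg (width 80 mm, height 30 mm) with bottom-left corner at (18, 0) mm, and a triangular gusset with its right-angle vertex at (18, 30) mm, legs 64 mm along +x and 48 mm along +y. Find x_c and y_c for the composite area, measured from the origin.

vertical leg: A = 18 × 110 = 1980.00, centroid at (9.00, 55.00).
horizontal leg: A = 80 × 30 = 2400.00, centroid at (58.00, 15.00).
gusset: A = ½·64·48 = 1536.00, centroid at (39.33, 46.00).
ΣA = 5916.00 mm²
ΣAx_c = (1980.00)(9.00) + (2400.00)(58.00) + (1536.00)(39.33) = 217436.00 mm³
ΣAy_c = (1980.00)(55.00) + (2400.00)(15.00) + (1536.00)(46.00) = 215556.00 mm³
x_c = 217436.00 / 5916.00 = 36.75 mm
y_c = 215556.00 / 5916.00 = 36.44 mm

x_c = 36.75 mm, y_c = 36.44 mm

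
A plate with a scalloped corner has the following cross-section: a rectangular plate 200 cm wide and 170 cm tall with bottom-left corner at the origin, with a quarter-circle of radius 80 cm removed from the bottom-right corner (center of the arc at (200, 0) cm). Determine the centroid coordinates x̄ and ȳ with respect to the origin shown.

x̄ = 88.54 cm, ȳ = 93.86 cm

Part | A | x̄ᵢ | ȳᵢ | A·x̄ᵢ | A·ȳᵢ
plate | 34000.00 | 100.00 | 85.00 | 3400000.00 | 2890000.00
removed quarter-circle | -5026.55 | 166.05 | 33.95 | -834642.98 | -170666.67
Σ | 28973.45 |  |  | 2565357.02 | 2719333.33
x̄ = 2565357.02 / 28973.45 = 88.54 cm
ȳ = 2719333.33 / 28973.45 = 93.86 cm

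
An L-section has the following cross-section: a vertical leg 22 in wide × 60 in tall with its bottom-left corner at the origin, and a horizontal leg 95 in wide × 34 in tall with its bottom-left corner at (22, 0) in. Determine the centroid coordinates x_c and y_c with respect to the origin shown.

Part | A | x̄ᵢ | ȳᵢ | A·x̄ᵢ | A·ȳᵢ
vertical leg | 1320.00 | 11.00 | 30.00 | 14520.00 | 39600.00
horizontal leg | 3230.00 | 69.50 | 17.00 | 224485.00 | 54910.00
Σ | 4550.00 |  |  | 239005.00 | 94510.00
x_c = 239005.00 / 4550.00 = 52.53 in
y_c = 94510.00 / 4550.00 = 20.77 in

x_c = 52.53 in, y_c = 20.77 in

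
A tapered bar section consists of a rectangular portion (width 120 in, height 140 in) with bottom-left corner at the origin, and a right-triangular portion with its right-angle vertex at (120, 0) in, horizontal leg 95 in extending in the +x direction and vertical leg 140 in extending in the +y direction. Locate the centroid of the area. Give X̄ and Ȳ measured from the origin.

rectangular portion: A = 120 × 140 = 16800.00, centroid at (60.00, 70.00).
triangular portion: A = ½·95·140 = 6650.00, centroid at (151.67, 46.67).
ΣA = 23450.00 in²
ΣAX̄ = (16800.00)(60.00) + (6650.00)(151.67) = 2016583.33 in³
ΣAȲ = (16800.00)(70.00) + (6650.00)(46.67) = 1486333.33 in³
X̄ = 2016583.33 / 23450.00 = 86.00 in
Ȳ = 1486333.33 / 23450.00 = 63.38 in

X̄ = 86.00 in, Ȳ = 63.38 in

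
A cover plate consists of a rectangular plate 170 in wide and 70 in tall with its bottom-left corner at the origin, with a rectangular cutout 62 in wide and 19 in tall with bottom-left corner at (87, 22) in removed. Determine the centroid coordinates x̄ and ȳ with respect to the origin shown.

plate: A = 170 × 70 = 11900.00, centroid at (85.00, 35.00).
hole: A = −(62 × 19) = -1178.00, centroid at (118.00, 31.50).
ΣA = 10722.00 in²
ΣAx̄ = (11900.00)(85.00) + (-1178.00)(118.00) = 872496.00 in³
ΣAȳ = (11900.00)(35.00) + (-1178.00)(31.50) = 379393.00 in³
x̄ = 872496.00 / 10722.00 = 81.37 in
ȳ = 379393.00 / 10722.00 = 35.38 in

x̄ = 81.37 in, ȳ = 35.38 in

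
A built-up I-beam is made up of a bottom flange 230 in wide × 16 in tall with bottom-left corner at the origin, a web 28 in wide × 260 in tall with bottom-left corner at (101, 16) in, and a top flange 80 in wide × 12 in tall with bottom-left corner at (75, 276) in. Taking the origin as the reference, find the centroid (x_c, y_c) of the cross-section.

bottom flange: A = 230 × 16 = 3680.00, centroid at (115.00, 8.00).
web: A = 28 × 260 = 7280.00, centroid at (115.00, 146.00).
top flange: A = 80 × 12 = 960.00, centroid at (115.00, 282.00).
ΣA = 11920.00 in²
ΣAx_c = (3680.00)(115.00) + (7280.00)(115.00) + (960.00)(115.00) = 1370800.00 in³
ΣAy_c = (3680.00)(8.00) + (7280.00)(146.00) + (960.00)(282.00) = 1363040.00 in³
x_c = 1370800.00 / 11920.00 = 115.00 in
y_c = 1363040.00 / 11920.00 = 114.35 in

x_c = 115.00 in, y_c = 114.35 in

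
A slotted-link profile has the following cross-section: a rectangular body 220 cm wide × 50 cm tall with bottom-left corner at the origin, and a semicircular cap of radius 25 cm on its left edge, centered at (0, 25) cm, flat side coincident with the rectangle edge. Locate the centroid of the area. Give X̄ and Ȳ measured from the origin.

X̄ = 100.12 cm, Ȳ = 25.00 cm

rectangular body: A = 220 × 50 = 11000.00, centroid at (110.00, 25.00).
semicircular end: A = ½π·25² = 981.75, centroid at (-10.61, 25.00).
ΣA = 11981.75 cm²
ΣAX̄ = (11000.00)(110.00) + (981.75)(-10.61) = 1199583.33 cm³
ΣAȲ = (11000.00)(25.00) + (981.75)(25.00) = 299543.69 cm³
X̄ = 1199583.33 / 11981.75 = 100.12 cm
Ȳ = 299543.69 / 11981.75 = 25.00 cm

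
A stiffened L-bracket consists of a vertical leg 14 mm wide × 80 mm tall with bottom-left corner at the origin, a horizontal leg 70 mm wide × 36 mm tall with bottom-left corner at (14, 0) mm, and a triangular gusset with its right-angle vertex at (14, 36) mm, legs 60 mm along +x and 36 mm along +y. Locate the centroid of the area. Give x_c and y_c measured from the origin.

x_c = 35.60 mm, y_c = 30.08 mm

vertical leg: A = 14 × 80 = 1120.00, centroid at (7.00, 40.00).
horizontal leg: A = 70 × 36 = 2520.00, centroid at (49.00, 18.00).
gusset: A = ½·60·36 = 1080.00, centroid at (34.00, 48.00).
ΣA = 4720.00 mm²
ΣAx_c = (1120.00)(7.00) + (2520.00)(49.00) + (1080.00)(34.00) = 168040.00 mm³
ΣAy_c = (1120.00)(40.00) + (2520.00)(18.00) + (1080.00)(48.00) = 142000.00 mm³
x_c = 168040.00 / 4720.00 = 35.60 mm
y_c = 142000.00 / 4720.00 = 30.08 mm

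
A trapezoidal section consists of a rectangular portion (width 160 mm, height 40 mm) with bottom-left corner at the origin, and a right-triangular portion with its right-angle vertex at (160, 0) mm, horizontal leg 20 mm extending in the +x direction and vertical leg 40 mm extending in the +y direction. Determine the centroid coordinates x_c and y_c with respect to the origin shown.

x_c = 85.10 mm, y_c = 19.61 mm

Part | A | x̄ᵢ | ȳᵢ | A·x̄ᵢ | A·ȳᵢ
rectangular portion | 6400.00 | 80.00 | 20.00 | 512000.00 | 128000.00
triangular portion | 400.00 | 166.67 | 13.33 | 66666.67 | 5333.33
Σ | 6800.00 |  |  | 578666.67 | 133333.33
x_c = 578666.67 / 6800.00 = 85.10 mm
y_c = 133333.33 / 6800.00 = 19.61 mm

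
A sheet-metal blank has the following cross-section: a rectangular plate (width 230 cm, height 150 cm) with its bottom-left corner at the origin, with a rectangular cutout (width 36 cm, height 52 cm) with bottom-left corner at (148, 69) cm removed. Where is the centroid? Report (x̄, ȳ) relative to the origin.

plate: A = 230 × 150 = 34500.00, centroid at (115.00, 75.00).
hole: A = −(36 × 52) = -1872.00, centroid at (166.00, 95.00).
ΣA = 32628.00 cm², ΣAx̄ = 3656748.00 cm³, ΣAȳ = 2409660.00 cm³.
x̄ = 3656748.00/32628.00 = 112.07 cm; ȳ = 2409660.00/32628.00 = 73.85 cm.

x̄ = 112.07 cm, ȳ = 73.85 cm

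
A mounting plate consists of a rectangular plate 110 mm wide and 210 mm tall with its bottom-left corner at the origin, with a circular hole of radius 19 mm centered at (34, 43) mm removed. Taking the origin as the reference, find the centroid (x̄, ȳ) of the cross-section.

plate: A = 110 × 210 = 23100.00, centroid at (55.00, 105.00).
hole: A = −π·19² = -1134.11, centroid at (34.00, 43.00).
ΣA = 21965.89 mm²
ΣAx̄ = (23100.00)(55.00) + (-1134.11)(34.00) = 1231940.09 mm³
ΣAȳ = (23100.00)(105.00) + (-1134.11)(43.00) = 2376733.06 mm³
x̄ = 1231940.09 / 21965.89 = 56.08 mm
ȳ = 2376733.06 / 21965.89 = 108.20 mm

x̄ = 56.08 mm, ȳ = 108.20 mm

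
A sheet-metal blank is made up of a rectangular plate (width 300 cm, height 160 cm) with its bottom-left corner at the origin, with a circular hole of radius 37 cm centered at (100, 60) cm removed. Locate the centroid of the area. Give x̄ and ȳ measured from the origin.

Part | A | x̄ᵢ | ȳᵢ | A·x̄ᵢ | A·ȳᵢ
plate | 48000.00 | 150.00 | 80.00 | 7200000.00 | 3840000.00
hole | -4300.84 | 100.00 | 60.00 | -430084.03 | -258050.42
Σ | 43699.16 |  |  | 6769915.97 | 3581949.58
x̄ = 6769915.97 / 43699.16 = 154.92 cm
ȳ = 3581949.58 / 43699.16 = 81.97 cm

x̄ = 154.92 cm, ȳ = 81.97 cm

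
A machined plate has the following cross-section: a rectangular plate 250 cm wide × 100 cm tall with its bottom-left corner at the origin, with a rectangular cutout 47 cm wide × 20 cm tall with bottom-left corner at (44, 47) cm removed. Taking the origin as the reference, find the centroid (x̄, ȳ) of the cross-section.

x̄ = 127.25 cm, ȳ = 49.73 cm

plate: A = 250 × 100 = 25000.00, centroid at (125.00, 50.00).
hole: A = −(47 × 20) = -940.00, centroid at (67.50, 57.00).
ΣA = 24060.00 cm²
ΣAx̄ = (25000.00)(125.00) + (-940.00)(67.50) = 3061550.00 cm³
ΣAȳ = (25000.00)(50.00) + (-940.00)(57.00) = 1196420.00 cm³
x̄ = 3061550.00 / 24060.00 = 127.25 cm
ȳ = 1196420.00 / 24060.00 = 49.73 cm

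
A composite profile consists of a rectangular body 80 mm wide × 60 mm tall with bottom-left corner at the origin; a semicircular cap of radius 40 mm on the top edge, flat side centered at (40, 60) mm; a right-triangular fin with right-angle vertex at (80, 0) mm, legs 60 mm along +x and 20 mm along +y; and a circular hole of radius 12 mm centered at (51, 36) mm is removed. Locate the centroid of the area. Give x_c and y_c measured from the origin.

x_c = 44.16 mm, y_c = 43.58 mm

Part | A | x̄ᵢ | ȳᵢ | A·x̄ᵢ | A·ȳᵢ
rectangular body | 4800.00 | 40.00 | 30.00 | 192000.00 | 144000.00
semicircular top | 2513.27 | 40.00 | 76.98 | 100530.96 | 193463.11
triangular fin | 600.00 | 100.00 | 6.67 | 60000.00 | 4000.00
hole | -452.39 | 51.00 | 36.00 | -23071.86 | -16286.02
Σ | 7460.88 |  |  | 329459.11 | 325177.10
x_c = 329459.11 / 7460.88 = 44.16 mm
y_c = 325177.10 / 7460.88 = 43.58 mm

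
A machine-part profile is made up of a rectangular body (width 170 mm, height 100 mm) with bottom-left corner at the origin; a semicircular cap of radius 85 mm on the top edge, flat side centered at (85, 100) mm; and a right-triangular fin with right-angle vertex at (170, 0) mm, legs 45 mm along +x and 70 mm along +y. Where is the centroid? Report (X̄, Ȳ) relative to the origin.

X̄ = 90.26 mm, Ȳ = 81.24 mm

rectangular body: A = 170 × 100 = 17000.00, centroid at (85.00, 50.00).
semicircular top: A = ½π·85² = 11349.00, centroid at (85.00, 136.08).
triangular fin: A = ½·45·70 = 1575.00, centroid at (185.00, 23.33).
ΣA = 29924.00 mm²
ΣAX̄ = (17000.00)(85.00) + (11349.00)(85.00) + (1575.00)(185.00) = 2701040.29 mm³
ΣAȲ = (17000.00)(50.00) + (11349.00)(136.08) + (1575.00)(23.33) = 2431067.01 mm³
X̄ = 2701040.29 / 29924.00 = 90.26 mm
Ȳ = 2431067.01 / 29924.00 = 81.24 mm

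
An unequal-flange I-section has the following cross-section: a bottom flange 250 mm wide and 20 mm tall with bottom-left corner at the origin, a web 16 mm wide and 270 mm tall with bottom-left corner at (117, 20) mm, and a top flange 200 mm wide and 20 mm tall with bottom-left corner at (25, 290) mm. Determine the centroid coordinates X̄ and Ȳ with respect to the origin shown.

bottom flange: A = 250 × 20 = 5000.00, centroid at (125.00, 10.00).
web: A = 16 × 270 = 4320.00, centroid at (125.00, 155.00).
top flange: A = 200 × 20 = 4000.00, centroid at (125.00, 300.00).
ΣA = 13320.00 mm², ΣAX̄ = 1665000.00 mm³, ΣAȲ = 1919600.00 mm³.
X̄ = 1665000.00/13320.00 = 125.00 mm; Ȳ = 1919600.00/13320.00 = 144.11 mm.

X̄ = 125.00 mm, Ȳ = 144.11 mm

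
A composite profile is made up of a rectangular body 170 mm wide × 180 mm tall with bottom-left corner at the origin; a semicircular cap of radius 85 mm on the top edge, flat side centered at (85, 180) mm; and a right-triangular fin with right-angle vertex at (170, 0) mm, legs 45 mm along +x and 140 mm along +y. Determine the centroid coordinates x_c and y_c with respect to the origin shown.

x_c = 91.98 mm, y_c = 118.70 mm

rectangular body: A = 170 × 180 = 30600.00, centroid at (85.00, 90.00).
semicircular top: A = ½π·85² = 11349.00, centroid at (85.00, 216.08).
triangular fin: A = ½·45·140 = 3150.00, centroid at (185.00, 46.67).
ΣA = 45099.00 mm²
ΣAx_c = (30600.00)(85.00) + (11349.00)(85.00) + (3150.00)(185.00) = 4148415.29 mm³
ΣAy_c = (30600.00)(90.00) + (11349.00)(216.08) + (3150.00)(46.67) = 5353237.29 mm³
x_c = 4148415.29 / 45099.00 = 91.98 mm
y_c = 5353237.29 / 45099.00 = 118.70 mm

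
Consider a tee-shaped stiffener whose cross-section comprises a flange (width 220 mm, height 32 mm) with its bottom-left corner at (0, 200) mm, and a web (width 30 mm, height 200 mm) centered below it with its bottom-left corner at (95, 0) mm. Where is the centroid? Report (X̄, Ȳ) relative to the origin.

X̄ = 110.00 mm, Ȳ = 162.63 mm

web: A = 30 × 200 = 6000.00, centroid at (110.00, 100.00).
flange: A = 220 × 32 = 7040.00, centroid at (110.00, 216.00).
ΣA = 13040.00 mm², ΣAX̄ = 1434400.00 mm³, ΣAȲ = 2120640.00 mm³.
X̄ = 1434400.00/13040.00 = 110.00 mm; Ȳ = 2120640.00/13040.00 = 162.63 mm.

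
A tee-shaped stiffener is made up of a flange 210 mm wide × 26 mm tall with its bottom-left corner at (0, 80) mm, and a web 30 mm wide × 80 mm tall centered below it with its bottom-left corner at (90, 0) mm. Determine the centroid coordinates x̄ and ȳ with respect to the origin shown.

web: A = 30 × 80 = 2400.00, centroid at (105.00, 40.00).
flange: A = 210 × 26 = 5460.00, centroid at (105.00, 93.00).
ΣA = 7860.00 mm², ΣAx̄ = 825300.00 mm³, ΣAȳ = 603780.00 mm³.
x̄ = 825300.00/7860.00 = 105.00 mm; ȳ = 603780.00/7860.00 = 76.82 mm.

x̄ = 105.00 mm, ȳ = 76.82 mm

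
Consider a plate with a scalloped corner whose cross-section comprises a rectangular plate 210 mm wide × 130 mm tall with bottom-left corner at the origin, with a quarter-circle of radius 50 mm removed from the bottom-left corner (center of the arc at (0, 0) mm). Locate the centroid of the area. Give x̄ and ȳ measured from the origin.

x̄ = 111.49 mm, ȳ = 68.39 mm

plate: A = 210 × 130 = 27300.00, centroid at (105.00, 65.00).
removed quarter-circle: A = −¼π·50² = -1963.50, centroid at (21.22, 21.22).
ΣA = 25336.50 mm²
ΣAx̄ = (27300.00)(105.00) + (-1963.50)(21.22) = 2824833.33 mm³
ΣAȳ = (27300.00)(65.00) + (-1963.50)(21.22) = 1732833.33 mm³
x̄ = 2824833.33 / 25336.50 = 111.49 mm
ȳ = 1732833.33 / 25336.50 = 68.39 mm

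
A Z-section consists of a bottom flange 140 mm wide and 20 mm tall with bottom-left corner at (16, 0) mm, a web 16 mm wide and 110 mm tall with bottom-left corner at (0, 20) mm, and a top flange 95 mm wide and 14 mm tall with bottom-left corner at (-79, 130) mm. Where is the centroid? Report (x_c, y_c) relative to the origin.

bottom flange: A = 140 × 20 = 2800.00, centroid at (86.00, 10.00).
web: A = 16 × 110 = 1760.00, centroid at (8.00, 75.00).
top flange: A = 95 × 14 = 1330.00, centroid at (-31.50, 137.00).
ΣA = 5890.00 mm², ΣAx_c = 212985.00 mm³, ΣAy_c = 342210.00 mm³.
x_c = 212985.00/5890.00 = 36.16 mm; y_c = 342210.00/5890.00 = 58.10 mm.

x_c = 36.16 mm, y_c = 58.10 mm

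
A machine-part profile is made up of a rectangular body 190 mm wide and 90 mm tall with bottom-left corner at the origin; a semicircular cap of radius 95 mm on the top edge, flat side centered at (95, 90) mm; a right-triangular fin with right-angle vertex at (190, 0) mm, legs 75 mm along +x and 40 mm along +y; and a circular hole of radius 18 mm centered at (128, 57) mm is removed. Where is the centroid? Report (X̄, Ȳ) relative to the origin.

X̄ = 99.61 mm, Ȳ = 81.20 mm

Part | A | x̄ᵢ | ȳᵢ | A·x̄ᵢ | A·ȳᵢ
rectangular body | 17100.00 | 95.00 | 45.00 | 1624500.00 | 769500.00
semicircular top | 14176.44 | 95.00 | 130.32 | 1346761.50 | 1847462.65
triangular fin | 1500.00 | 215.00 | 13.33 | 322500.00 | 20000.00
hole | -1017.88 | 128.00 | 57.00 | -130288.13 | -58018.93
Σ | 31758.56 |  |  | 3163473.37 | 2578943.72
X̄ = 3163473.37 / 31758.56 = 99.61 mm
Ȳ = 2578943.72 / 31758.56 = 81.20 mm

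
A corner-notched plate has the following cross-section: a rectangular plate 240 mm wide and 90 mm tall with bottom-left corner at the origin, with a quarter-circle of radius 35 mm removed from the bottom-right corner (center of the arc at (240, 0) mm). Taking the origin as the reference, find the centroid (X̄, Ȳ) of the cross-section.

X̄ = 115.10 mm, Ȳ = 46.41 mm

Part | A | x̄ᵢ | ȳᵢ | A·x̄ᵢ | A·ȳᵢ
plate | 21600.00 | 120.00 | 45.00 | 2592000.00 | 972000.00
removed quarter-circle | -962.11 | 225.15 | 14.85 | -216615.39 | -14291.67
Σ | 20637.89 |  |  | 2375384.61 | 957708.33
X̄ = 2375384.61 / 20637.89 = 115.10 mm
Ȳ = 957708.33 / 20637.89 = 46.41 mm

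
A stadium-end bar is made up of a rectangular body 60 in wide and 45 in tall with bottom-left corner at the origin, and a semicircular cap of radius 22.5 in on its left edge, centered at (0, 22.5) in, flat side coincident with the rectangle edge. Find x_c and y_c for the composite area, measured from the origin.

rectangular body: A = 60 × 45 = 2700.00, centroid at (30.00, 22.50).
semicircular end: A = ½π·22.5² = 795.22, centroid at (-9.55, 22.50).
ΣA = 3495.22 in²
ΣAx_c = (2700.00)(30.00) + (795.22)(-9.55) = 73406.25 in³
ΣAy_c = (2700.00)(22.50) + (795.22)(22.50) = 78642.35 in³
x_c = 73406.25 / 3495.22 = 21.00 in
y_c = 78642.35 / 3495.22 = 22.50 in

x_c = 21.00 in, y_c = 22.50 in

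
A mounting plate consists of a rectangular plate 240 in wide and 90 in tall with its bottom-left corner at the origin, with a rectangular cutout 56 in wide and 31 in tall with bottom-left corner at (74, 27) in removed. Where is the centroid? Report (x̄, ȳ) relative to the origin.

x̄ = 121.57 in, ȳ = 45.22 in

plate: A = 240 × 90 = 21600.00, centroid at (120.00, 45.00).
hole: A = −(56 × 31) = -1736.00, centroid at (102.00, 42.50).
ΣA = 19864.00 in², ΣAx̄ = 2414928.00 in³, ΣAȳ = 898220.00 in³.
x̄ = 2414928.00/19864.00 = 121.57 in; ȳ = 898220.00/19864.00 = 45.22 in.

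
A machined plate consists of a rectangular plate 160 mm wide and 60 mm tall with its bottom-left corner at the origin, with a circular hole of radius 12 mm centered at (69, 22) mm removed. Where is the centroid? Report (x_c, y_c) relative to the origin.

x_c = 80.54 mm, y_c = 30.40 mm

plate: A = 160 × 60 = 9600.00, centroid at (80.00, 30.00).
hole: A = −π·12² = -452.39, centroid at (69.00, 22.00).
ΣA = 9147.61 mm², ΣAx_c = 736785.14 mm³, ΣAy_c = 278047.43 mm³.
x_c = 736785.14/9147.61 = 80.54 mm; y_c = 278047.43/9147.61 = 30.40 mm.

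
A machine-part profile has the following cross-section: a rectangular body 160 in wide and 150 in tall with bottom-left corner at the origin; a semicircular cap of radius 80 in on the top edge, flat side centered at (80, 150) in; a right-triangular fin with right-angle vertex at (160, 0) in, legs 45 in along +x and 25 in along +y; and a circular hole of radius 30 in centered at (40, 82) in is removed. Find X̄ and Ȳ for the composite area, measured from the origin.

Part | A | x̄ᵢ | ȳᵢ | A·x̄ᵢ | A·ȳᵢ
rectangular body | 24000.00 | 80.00 | 75.00 | 1920000.00 | 1800000.00
semicircular top | 10053.10 | 80.00 | 183.95 | 804247.72 | 1849297.81
triangular fin | 562.50 | 175.00 | 8.33 | 98437.50 | 4687.50
hole | -2827.43 | 40.00 | 82.00 | -113097.34 | -231849.54
Σ | 31788.16 |  |  | 2709587.88 | 3422135.77
X̄ = 2709587.88 / 31788.16 = 85.24 in
Ȳ = 3422135.77 / 31788.16 = 107.65 in

X̄ = 85.24 in, Ȳ = 107.65 in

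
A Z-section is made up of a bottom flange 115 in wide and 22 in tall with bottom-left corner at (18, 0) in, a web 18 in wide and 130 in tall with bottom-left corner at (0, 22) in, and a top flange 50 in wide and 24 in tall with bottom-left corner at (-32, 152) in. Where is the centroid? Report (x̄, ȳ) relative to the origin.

bottom flange: A = 115 × 22 = 2530.00, centroid at (75.50, 11.00).
web: A = 18 × 130 = 2340.00, centroid at (9.00, 87.00).
top flange: A = 50 × 24 = 1200.00, centroid at (-7.00, 164.00).
ΣA = 6070.00 in²
ΣAx̄ = (2530.00)(75.50) + (2340.00)(9.00) + (1200.00)(-7.00) = 203675.00 in³
ΣAȳ = (2530.00)(11.00) + (2340.00)(87.00) + (1200.00)(164.00) = 428210.00 in³
x̄ = 203675.00 / 6070.00 = 33.55 in
ȳ = 428210.00 / 6070.00 = 70.55 in

x̄ = 33.55 in, ȳ = 70.55 in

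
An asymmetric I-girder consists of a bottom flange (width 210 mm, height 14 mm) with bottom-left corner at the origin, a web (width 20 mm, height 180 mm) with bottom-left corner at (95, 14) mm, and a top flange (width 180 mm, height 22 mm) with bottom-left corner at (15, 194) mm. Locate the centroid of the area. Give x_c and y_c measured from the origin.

Part | A | x̄ᵢ | ȳᵢ | A·x̄ᵢ | A·ȳᵢ
bottom flange | 2940.00 | 105.00 | 7.00 | 308700.00 | 20580.00
web | 3600.00 | 105.00 | 104.00 | 378000.00 | 374400.00
top flange | 3960.00 | 105.00 | 205.00 | 415800.00 | 811800.00
Σ | 10500.00 |  |  | 1102500.00 | 1206780.00
x_c = 1102500.00 / 10500.00 = 105.00 mm
y_c = 1206780.00 / 10500.00 = 114.93 mm

x_c = 105.00 mm, y_c = 114.93 mm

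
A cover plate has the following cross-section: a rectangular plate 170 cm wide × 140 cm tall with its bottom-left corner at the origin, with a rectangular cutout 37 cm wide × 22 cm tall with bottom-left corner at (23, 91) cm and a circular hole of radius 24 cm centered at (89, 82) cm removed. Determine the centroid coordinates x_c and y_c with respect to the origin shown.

x_c = 86.33 cm, y_c = 67.74 cm

plate: A = 170 × 140 = 23800.00, centroid at (85.00, 70.00).
hole 1: A = −(37 × 22) = -814.00, centroid at (41.50, 102.00).
hole 2: A = −π·24² = -1809.56, centroid at (89.00, 82.00).
ΣA = 21176.44 cm²
ΣAx_c = (23800.00)(85.00) + (-814.00)(41.50) + (-1809.56)(89.00) = 1828168.39 cm³
ΣAy_c = (23800.00)(70.00) + (-814.00)(102.00) + (-1809.56)(82.00) = 1434588.30 cm³
x_c = 1828168.39 / 21176.44 = 86.33 cm
y_c = 1434588.30 / 21176.44 = 67.74 cm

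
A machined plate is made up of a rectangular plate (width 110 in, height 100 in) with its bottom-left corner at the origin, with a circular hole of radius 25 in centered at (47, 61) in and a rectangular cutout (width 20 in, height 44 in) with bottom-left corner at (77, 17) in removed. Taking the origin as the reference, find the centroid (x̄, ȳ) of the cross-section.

Part | A | x̄ᵢ | ȳᵢ | A·x̄ᵢ | A·ȳᵢ
plate | 11000.00 | 55.00 | 50.00 | 605000.00 | 550000.00
hole 1 | -1963.50 | 47.00 | 61.00 | -92284.28 | -119773.22
hole 2 | -880.00 | 87.00 | 39.00 | -76560.00 | -34320.00
Σ | 8156.50 |  |  | 436155.72 | 395906.78
x̄ = 436155.72 / 8156.50 = 53.47 in
ȳ = 395906.78 / 8156.50 = 48.54 in

x̄ = 53.47 in, ȳ = 48.54 in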